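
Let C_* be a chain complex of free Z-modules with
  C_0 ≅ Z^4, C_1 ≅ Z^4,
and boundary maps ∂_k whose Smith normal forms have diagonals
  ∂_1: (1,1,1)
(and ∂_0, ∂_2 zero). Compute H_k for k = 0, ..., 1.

H_0 = Z,  H_1 = Z.

H_0: b_0 = 4 − 0 − 3 = 1; torsion from ∂_1 factors > 1: none. So H_0 = Z.
H_1: b_1 = 4 − 3 − 0 = 1; torsion from ∂_2 factors > 1: none. So H_1 = Z.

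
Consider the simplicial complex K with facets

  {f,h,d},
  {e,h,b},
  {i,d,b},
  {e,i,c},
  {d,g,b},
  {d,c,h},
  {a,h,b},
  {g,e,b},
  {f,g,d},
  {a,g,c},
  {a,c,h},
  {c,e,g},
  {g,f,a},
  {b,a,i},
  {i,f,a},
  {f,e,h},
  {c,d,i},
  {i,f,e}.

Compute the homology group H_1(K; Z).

H_1 ≅ Z^2.

Fix the vertex order a < b < c < d < e < f < g < h < i and write every simplex with vertices in increasing order. Then dim K = 2 and the simplices of K are:

  0-simplices (9): a, b, c, d, e, f, g, h, i
  1-simplices (27): ab, ac, af, ag, ah, ai, bd, be, bg, bh, bi, cd, ce, cg, ch, ci, df, dg, dh, di, ef, eg, eh, ei, fg, fh, fi
  2-simplices (18): abh, abi, acg, ach, afg, afi, bdg, bdi, beg, beh, cdh, cdi, ceg, cei, dfg, dfh, efh, efi

so the chain groups are C_0 ≅ Z^9, C_1 ≅ Z^27, C_2 ≅ Z^18.

∂_1: C_1 → C_0 maps an edge to its endpoints' difference, ∂[p,q] = q − p. For instance
  ∂cg = g − c.
The 9×27 boundary matrix has rank 8 and Smith normal form diag(1,1,1,1,1,1,1,1).

Boundary ∂_2: C_2 → C_1 maps a triangle to the signed sum of its edges. For instance
  ∂abi = bi − ai + ab,
  ∂abh = bh − ah + ab.
The resulting 27×18 matrix has rank 17, and its Smith normal form has invariant factors (1,1,1,1,1,1,1,1,1,1,1,1,1,1,1,1,1).

Reading off H_k = ker ∂_k / im ∂_{k+1}:

  H_1: rank ker ∂_1 − rank ∂_2 = (27 − 8) − 17 = 2, and the invariant factors of ∂_2 are all 1, so H_1 ≅ Z^2.

(K is a triangulation of the torus T^2.)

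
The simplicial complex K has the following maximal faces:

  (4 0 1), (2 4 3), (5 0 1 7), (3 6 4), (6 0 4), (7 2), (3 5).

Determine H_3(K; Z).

H_3 ≅ 0.

Order the vertices as 0 < 1 < 2 < 3 < 4 < 5 < 6 < 7. Listing each simplex with vertices in this order, K has dimension 3 with simplices:

  0-simplices (8): [0], [1], [2], [3], [4], [5], [6], [7]
  1-simplices (16): [0,1], [0,4], [0,5], [0,6], [0,7], [1,4], [1,5], [1,7], [2,3], [2,4], [2,7], [3,4], [3,5], [3,6], [4,6], [5,7]
  2-simplices (8): [0,1,4], [0,1,5], [0,1,7], [0,4,6], [0,5,7], [1,5,7], [2,3,4], [3,4,6]
  3-simplices (1): [0,1,5,7]

so the chain groups are C_0 ≅ Z^8, C_1 ≅ Z^16, C_2 ≅ Z^8, C_3 ≅ Z^1.

∂_1: C_1 → C_0 is given by ∂[p,q] = [q] − [p]. For instance
  ∂[4,6] = [6] − [4].
This gives a 8×16 integer matrix of rank 7; reducing to Smith normal form yields diagonal entries (1,1,1,1,1,1,1).

Boundary ∂_2: C_2 → C_1 sends each 2-simplex [p,q,r] to [q,r] − [p,r] + [p,q]. For instance
  ∂[0,4,6] = [4,6] − [0,6] + [0,4],
  ∂[1,5,7] = [5,7] − [1,7] + [1,5].
The resulting 16×8 matrix has rank 7, and its Smith normal form has invariant factors (1,1,1,1,1,1,1).

∂_3: C_3 → C_2 sends each 3-simplex σ to the alternating sum Σ_i (−1)^i (σ with its i-th vertex removed). For instance
  ∂[0,1,5,7] = [1,5,7] − [0,5,7] + [0,1,7] − [0,1,5].
As a 8×1 matrix over Z this has rank 1, with invariant factors (1).

From H_k ≅ ker(∂_k) / im(∂_{k+1}) we obtain:

  H_3: rank ker ∂_3 − rank ∂_4 = (1 − 1) − 0 = 0, and there is no ∂_4, so H_3 ≅ 0.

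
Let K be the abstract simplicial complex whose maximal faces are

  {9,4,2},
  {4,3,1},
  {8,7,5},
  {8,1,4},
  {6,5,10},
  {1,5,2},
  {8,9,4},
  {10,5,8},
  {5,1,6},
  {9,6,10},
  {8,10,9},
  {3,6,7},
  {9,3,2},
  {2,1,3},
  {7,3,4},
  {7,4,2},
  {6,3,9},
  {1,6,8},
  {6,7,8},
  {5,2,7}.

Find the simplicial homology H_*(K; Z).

Order the vertices as 1 < 2 < 3 < 4 < 5 < 6 < 7 < 8 < 9 < 10. Listing each simplex with vertices in this order, K has dimension 2 with simplices:

  0-simplices (10): [1], [2], [3], [4], [5], [6], [7], [8], [9], [10]
  1-simplices (30): (30 of them)
  2-simplices (20): (20 of them)

Hence C_0 ≅ Z^10, C_1 ≅ Z^30, C_2 ≅ Z^20.

Boundary ∂_1: C_1 → C_0 maps an edge to its endpoints' difference, ∂[p,q] = q − p. For instance
  ∂[7,8] = [8] − [7].
As a 10×30 matrix over Z this has rank 9, with invariant factors (1,1,1,1,1,1,1,1,1).

Boundary ∂_2: C_2 → C_1 acts by ∂[p,q,r] = [q,r] − [p,r] + [p,q]. For instance
  ∂[6,7,8] = [7,8] − [6,8] + [6,7],
  ∂[1,4,8] = [4,8] − [1,8] + [1,4].
As a 30×20 matrix over Z this has rank 20, with invariant factors (1,1,1,1,1,1,1,1,1,1,1,1,1,1,1,1,1,1,1,2).

Now H_k = ker ∂_k / im ∂_{k+1}, so:

  H_0: rank C_0 − rank ∂_1 = 10 − 9 = 1, and the invariant factors of ∂_1 are all 1, so H_0 = Z.
  H_1: rank ker ∂_1 − rank ∂_2 = (30 − 9) − 20 = 1, and ∂_2 has invariant factor 2 > 1, so H_1 = Z ⊕ Z/2.
  H_2: rank ker ∂_2 − rank ∂_3 = (20 − 20) − 0 = 0, and there is no ∂_3, so H_2 = 0.

As a check, the Euler characteristic is 10 − 30 + 20 = 0, which agrees with 1 − 1 + 0 = 0.
(K is a triangulation of the Klein bottle.)

H_0 ≅ Z,  H_1 ≅ Z ⊕ Z/2,  H_2 = 0.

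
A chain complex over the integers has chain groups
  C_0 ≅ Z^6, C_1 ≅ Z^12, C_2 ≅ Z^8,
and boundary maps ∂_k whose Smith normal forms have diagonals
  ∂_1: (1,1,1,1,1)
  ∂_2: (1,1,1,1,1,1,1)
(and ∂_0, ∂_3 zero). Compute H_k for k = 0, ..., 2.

H_0 = Z,  H_1 = 0,  H_2 = Z.

H_0: b_0 = 6 − 0 − 5 = 1; torsion from ∂_1 factors > 1: none. So H_0 = Z.
H_1: b_1 = 12 − 5 − 7 = 0; torsion from ∂_2 factors > 1: none. So H_1 = 0.
H_2: b_2 = 8 − 7 − 0 = 1; torsion from ∂_3 factors > 1: none. So H_2 = Z.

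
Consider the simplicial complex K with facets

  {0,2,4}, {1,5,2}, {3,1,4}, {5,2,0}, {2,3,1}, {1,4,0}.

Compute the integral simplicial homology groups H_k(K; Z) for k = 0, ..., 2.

Fix the vertex order 0 < 1 < 2 < 3 < 4 < 5 and write every simplex with vertices in increasing order. Then dim K = 2 and the simplices of K are:

  0-simplices (6): [0], [1], [2], [3], [4], [5]
  1-simplices (12): [0,1], [0,2], [0,4], [0,5], [1,2], [1,3], [1,4], [1,5], [2,3], [2,4], [2,5], [3,4]
  2-simplices (6): [0,1,4], [0,2,4], [0,2,5], [1,2,3], [1,2,5], [1,3,4]

giving chain groups C_0 ≅ Z^6, C_1 ≅ Z^12, C_2 ≅ Z^6.

The boundary map ∂_1: C_1 → C_0 maps an edge to its endpoints' difference, ∂[p,q] = q − p.
As a 6×12 matrix over Z this has rank 5, with invariant factors (1,1,1,1,1).

The boundary map ∂_2: C_2 → C_1 acts by ∂[p,q,r] = [q,r] − [p,r] + [p,q]. For instance
  ∂[0,2,4] = [2,4] − [0,4] + [0,2],
  ∂[0,1,4] = [1,4] − [0,4] + [0,1].
The resulting 12×6 matrix has rank 6, and its Smith normal form has invariant factors (1,1,1,1,1,1).

Now H_k = ker ∂_k / im ∂_{k+1}, so:

  H_0: rank C_0 − rank ∂_1 = 6 − 5 = 1, and the invariant factors of ∂_1 are all 1, so H_0 ≅ Z.
  H_1: rank ker ∂_1 − rank ∂_2 = (12 − 5) − 6 = 1, and the invariant factors of ∂_2 are all 1, so H_1 ≅ Z.
  H_2: rank ker ∂_2 − rank ∂_3 = (6 − 6) − 0 = 0, and there is no ∂_3, so H_2 ≅ 0.

As a check, the Euler characteristic is 6 − 12 + 6 = 0, which agrees with 1 − 1 + 0 = 0.
(K is a triangulation of the cylinder S^1 x I.)

H_0 = Z,  H_1 = Z,  H_2 = 0.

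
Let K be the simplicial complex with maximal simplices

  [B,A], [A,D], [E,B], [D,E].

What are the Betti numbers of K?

b_0 = 1, b_1 = 1.

K has 4 vertices, 4 edges.
rank ∂_0 = 0, rank ∂_1 = 3 ⇒ b_0 = 4 − 0 − 3 = 1; all invariant factors of ∂_1 are 1 so no torsion. So H_0 = Z.
rank ∂_1 = 3, rank ∂_2 = 0 ⇒ b_1 = 4 − 3 − 0 = 1. So H_1 = Z.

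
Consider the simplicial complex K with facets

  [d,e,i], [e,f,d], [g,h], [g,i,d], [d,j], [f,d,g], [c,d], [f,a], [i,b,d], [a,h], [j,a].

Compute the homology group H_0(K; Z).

Fix the vertex order a < b < c < d < e < f < g < h < i < j and write every simplex with vertices in increasing order. Then dim K = 2 and the simplices of K are:

  0-simplices (10): a, b, c, d, e, f, g, h, i, j
  1-simplices (16): af, ah, aj, bd, bi, cd, de, df, dg, di, dj, ef, ei, fg, gh, gi
  2-simplices (5): bdi, def, dei, dfg, dgi

giving chain groups C_0 ≅ Z^10, C_1 ≅ Z^16, C_2 ≅ Z^5.

The boundary map ∂_1: C_1 → C_0 is given by ∂[p,q] = [q] − [p]. For instance
  ∂ah = h − a.
The resulting 10×16 matrix has rank 9, and its Smith normal form has invariant factors (1,1,1,1,1,1,1,1,1).

The boundary map ∂_2: C_2 → C_1 maps a triangle to the signed sum of its edges. For instance
  ∂dfg = fg − dg + df,
  ∂dei = ei − di + de.
The resulting 16×5 matrix has rank 5, and its Smith normal form has invariant factors (1,1,1,1,1).

Reading off H_k = ker ∂_k / im ∂_{k+1}:

  H_0: rank C_0 − rank ∂_1 = 10 − 9 = 1, and the invariant factors of ∂_1 are all 1, so H_0 ≅ Z.

H_0 = Z.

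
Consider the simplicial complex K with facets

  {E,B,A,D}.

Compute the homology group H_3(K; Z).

Fix the vertex order A < B < D < E and write every simplex with vertices in increasing order. Then dim K = 3 and the simplices of K are:

  0-simplices (4): A, B, D, E
  1-simplices (6): AB, AD, AE, BD, BE, DE
  2-simplices (4): ABD, ABE, ADE, BDE
  3-simplices (1): ABDE

Hence C_0 ≅ Z^4, C_1 ≅ Z^6, C_2 ≅ Z^4, C_3 ≅ Z^1.

The boundary map ∂_1: C_1 → C_0 maps an edge to its endpoints' difference, ∂[p,q] = q − p. For instance
  ∂BD = D − B.
This gives a 4×6 integer matrix of rank 3; reducing to Smith normal form yields diagonal entries (1,1,1).

Boundary ∂_2: C_2 → C_1 acts by ∂[p,q,r] = [q,r] − [p,r] + [p,q]. For instance
  ∂BDE = DE − BE + BD,
  ∂ABD = BD − AD + AB.
The 6×4 boundary matrix has rank 3 and Smith normal form diag(1,1,1).

∂_3: C_3 → C_2 sends each 3-simplex σ to the alternating sum Σ_i (−1)^i (σ with its i-th vertex removed). For instance
  ∂ABDE = BDE − ADE + ABE − ABD.
The resulting 4×1 matrix has rank 1, and its Smith normal form has invariant factors (1).

Now H_k = ker ∂_k / im ∂_{k+1}, so:

  H_3: rank ker ∂_3 − rank ∂_4 = (1 − 1) − 0 = 0, and there is no ∂_4, so H_3 = 0.

H_3 ≅ 0.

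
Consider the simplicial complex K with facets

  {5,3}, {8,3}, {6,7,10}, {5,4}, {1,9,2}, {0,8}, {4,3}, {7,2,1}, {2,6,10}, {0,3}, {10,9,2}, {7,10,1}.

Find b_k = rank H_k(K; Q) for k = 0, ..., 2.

K has 11 vertices, 18 edges, 6 triangles.
rank ∂_0 = 0, rank ∂_1 = 9 ⇒ b_0 = 11 − 0 − 9 = 2; all invariant factors of ∂_1 are 1 so no torsion. So H_0 ≅ Z^2.
rank ∂_1 = 9, rank ∂_2 = 6 ⇒ b_1 = 18 − 9 − 6 = 3; all invariant factors of ∂_2 are 1 so no torsion. So H_1 ≅ Z^3.
rank ∂_2 = 6, rank ∂_3 = 0 ⇒ b_2 = 6 − 6 − 0 = 0. So H_2 ≅ 0.

b_0 = 2, b_1 = 3, b_2 = 0.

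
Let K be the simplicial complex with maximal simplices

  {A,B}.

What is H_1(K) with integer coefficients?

H_1 ≅ 0.

Order the vertices as A < B. Listing each simplex with vertices in this order, K has dimension 1 with simplices:

  0-simplices (2): A, B
  1-simplices (1): AB

so the chain groups are C_0 ≅ Z^2, C_1 ≅ Z^1.

The boundary map ∂_1: C_1 → C_0 is given by ∂[p,q] = [q] − [p]. For instance
  ∂AB = B − A.
The resulting 2×1 matrix has rank 1, and its Smith normal form has invariant factors (1).

From H_k ≅ ker(∂_k) / im(∂_{k+1}) we obtain:

  H_1: rank ker ∂_1 − rank ∂_2 = (1 − 1) − 0 = 0, and there is no ∂_2, so H_1 ≅ 0.

(K is a triangulation of the 1-simplex.)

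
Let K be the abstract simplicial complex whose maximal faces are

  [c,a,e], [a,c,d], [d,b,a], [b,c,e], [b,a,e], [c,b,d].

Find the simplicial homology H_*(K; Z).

Fix the vertex order a < b < c < d < e and write every simplex with vertices in increasing order. Then dim K = 2 and the simplices of K are:

  0-simplices (5): a, b, c, d, e
  1-simplices (9): ab, ac, ad, ae, bc, bd, be, cd, ce
  2-simplices (6): abd, abe, acd, ace, bcd, bce

Hence C_0 ≅ Z^5, C_1 ≅ Z^9, C_2 ≅ Z^6.

Boundary ∂_1: C_1 → C_0 is given by ∂[p,q] = [q] − [p]. For instance
  ∂ac = c − a.
The 5×9 boundary matrix has rank 4 and Smith normal form diag(1,1,1,1).

The boundary map ∂_2: C_2 → C_1 maps a triangle to the signed sum of its edges. For instance
  ∂bcd = cd − bd + bc,
  ∂ace = ce − ae + ac.
The 9×6 boundary matrix has rank 5 and Smith normal form diag(1,1,1,1,1).

Now H_k = ker ∂_k / im ∂_{k+1}, so:

  H_0: rank C_0 − rank ∂_1 = 5 − 4 = 1, and the invariant factors of ∂_1 are all 1, so H_0 ≅ Z.
  H_1: rank ker ∂_1 − rank ∂_2 = (9 − 4) − 5 = 0, and the invariant factors of ∂_2 are all 1, so H_1 ≅ 0.
  H_2: rank ker ∂_2 − rank ∂_3 = (6 − 5) − 0 = 1, and there is no ∂_3, so H_2 ≅ Z.

As a check, the Euler characteristic is 5 − 9 + 6 = 2, which agrees with 1 − 0 + 1 = 2.
(K is a triangulation of the 2-sphere S^2.)

H_0 = Z,  H_1 = 0,  H_2 = Z.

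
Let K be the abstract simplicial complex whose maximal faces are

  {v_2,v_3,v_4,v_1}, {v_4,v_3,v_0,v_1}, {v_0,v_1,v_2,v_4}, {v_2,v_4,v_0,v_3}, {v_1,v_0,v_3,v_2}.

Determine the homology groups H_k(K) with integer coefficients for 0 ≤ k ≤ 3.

H_0 = Z,  H_1 = 0,  H_2 = 0,  H_3 = Z.

Take the total order v_0 < v_1 < v_2 < v_3 < v_4 on the vertex set. Then K (dimension 3) consists of the simplices:

  0-simplices (5): [v_0], [v_1], [v_2], [v_3], [v_4]
  1-simplices (10): [v_0,v_1], [v_0,v_2], [v_0,v_3], [v_0,v_4], [v_1,v_2], [v_1,v_3], [v_1,v_4], [v_2,v_3], [v_2,v_4], [v_3,v_4]
  2-simplices (10): [v_0,v_1,v_2], [v_0,v_1,v_3], [v_0,v_1,v_4], [v_0,v_2,v_3], [v_0,v_2,v_4], [v_0,v_3,v_4], [v_1,v_2,v_3], [v_1,v_2,v_4], [v_1,v_3,v_4], [v_2,v_3,v_4]
  3-simplices (5): [v_0,v_1,v_2,v_3], [v_0,v_1,v_2,v_4], [v_0,v_1,v_3,v_4], [v_0,v_2,v_3,v_4], [v_1,v_2,v_3,v_4]

Hence C_0 ≅ Z^5, C_1 ≅ Z^10, C_2 ≅ Z^10, C_3 ≅ Z^5.

Boundary ∂_1: C_1 → C_0 maps an edge to its endpoints' difference, ∂[p,q] = q − p.
As a 5×10 matrix over Z this has rank 4, with invariant factors (1,1,1,1).

The boundary map ∂_2: C_2 → C_1 maps a triangle to the signed sum of its edges. For instance
  ∂[v_1,v_3,v_4] = [v_3,v_4] − [v_1,v_4] + [v_1,v_3],
  ∂[v_0,v_1,v_2] = [v_1,v_2] − [v_0,v_2] + [v_0,v_1].
This gives a 10×10 integer matrix of rank 6; reducing to Smith normal form yields diagonal entries (1,1,1,1,1,1).

The boundary map ∂_3: C_3 → C_2 sends each 3-simplex σ to the alternating sum Σ_i (−1)^i (σ with its i-th vertex removed). For instance
  ∂[v_0,v_1,v_3,v_4] = [v_1,v_3,v_4] − [v_0,v_3,v_4] + [v_0,v_1,v_4] − [v_0,v_1,v_3],
  ∂[v_1,v_2,v_3,v_4] = [v_2,v_3,v_4] − [v_1,v_3,v_4] + [v_1,v_2,v_4] − [v_1,v_2,v_3].
The 10×5 boundary matrix has rank 4 and Smith normal form diag(1,1,1,1).

Computing H_k = (kernel of ∂_k) / (image of ∂_{k+1}):

  H_0: rank C_0 − rank ∂_1 = 5 − 4 = 1, and the invariant factors of ∂_1 are all 1, so H_0 ≅ Z.
  H_1: rank ker ∂_1 − rank ∂_2 = (10 − 4) − 6 = 0, and the invariant factors of ∂_2 are all 1, so H_1 ≅ 0.
  H_2: rank ker ∂_2 − rank ∂_3 = (10 − 6) − 4 = 0, and the invariant factors of ∂_3 are all 1, so H_2 ≅ 0.
  H_3: rank ker ∂_3 − rank ∂_4 = (5 − 4) − 0 = 1, and there is no ∂_4, so H_3 ≅ Z.

(K is a triangulation of the 3-sphere S^3.)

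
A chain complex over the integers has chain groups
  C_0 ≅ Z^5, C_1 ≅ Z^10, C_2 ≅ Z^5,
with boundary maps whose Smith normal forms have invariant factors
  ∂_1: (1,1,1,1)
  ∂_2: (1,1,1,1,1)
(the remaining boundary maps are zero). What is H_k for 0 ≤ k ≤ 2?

H_0: b_0 = 5 − 0 − 4 = 1; torsion from ∂_1 factors > 1: none. So H_0 = Z.
H_1: b_1 = 10 − 4 − 5 = 1; torsion from ∂_2 factors > 1: none. So H_1 = Z.
H_2: b_2 = 5 − 5 − 0 = 0; torsion from ∂_3 factors > 1: none. So H_2 = 0.

H_0 = Z,  H_1 = Z,  H_2 = 0.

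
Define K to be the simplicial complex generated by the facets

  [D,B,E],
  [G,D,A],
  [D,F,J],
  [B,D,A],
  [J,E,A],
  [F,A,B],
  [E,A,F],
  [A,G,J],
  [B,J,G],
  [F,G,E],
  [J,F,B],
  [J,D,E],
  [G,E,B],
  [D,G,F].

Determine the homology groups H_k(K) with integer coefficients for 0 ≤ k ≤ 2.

K has 7 vertices, 21 edges, 14 triangles.
rank ∂_0 = 0, rank ∂_1 = 6 ⇒ b_0 = 7 − 0 − 6 = 1; all invariant factors of ∂_1 are 1 so no torsion. So H_0 = Z.
rank ∂_1 = 6, rank ∂_2 = 13 ⇒ b_1 = 21 − 6 − 13 = 2; all invariant factors of ∂_2 are 1 so no torsion. So H_1 = Z^2.
rank ∂_2 = 13, rank ∂_3 = 0 ⇒ b_2 = 14 − 13 − 0 = 1. So H_2 = Z.

H_0 = Z,  H_1 = Z^2,  H_2 = Z.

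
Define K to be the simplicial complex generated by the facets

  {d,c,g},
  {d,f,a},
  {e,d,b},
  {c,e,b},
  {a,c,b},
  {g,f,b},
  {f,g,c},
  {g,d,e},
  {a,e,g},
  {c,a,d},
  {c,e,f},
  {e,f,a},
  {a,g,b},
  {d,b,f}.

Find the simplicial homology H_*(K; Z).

Take the total order a < b < c < d < e < f < g on the vertex set. Then K (dimension 2) consists of the simplices:

  0-simplices (7): a, b, c, d, e, f, g
  1-simplices (21): ab, ac, ad, ae, af, ag, bc, bd, be, bf, bg, cd, ce, cf, cg, de, df, dg, ef, eg, fg
  2-simplices (14): abc, abg, acd, adf, aef, aeg, bce, bde, bdf, bfg, cdg, cef, cfg, deg

Hence C_0 ≅ Z^7, C_1 ≅ Z^21, C_2 ≅ Z^14.

The boundary map ∂_1: C_1 → C_0 is given by ∂[p,q] = [q] − [p].
As a 7×21 matrix over Z this has rank 6, with invariant factors (1,1,1,1,1,1).

The boundary map ∂_2: C_2 → C_1 sends each 2-simplex [p,q,r] to [q,r] − [p,r] + [p,q]. For instance
  ∂aeg = eg − ag + ae,
  ∂deg = eg − dg + de.
As a 21×14 matrix over Z this has rank 13, with invariant factors (1,1,1,1,1,1,1,1,1,1,1,1,1).

Computing H_k = (kernel of ∂_k) / (image of ∂_{k+1}):

  H_0: rank C_0 − rank ∂_1 = 7 − 6 = 1, and the invariant factors of ∂_1 are all 1, so H_0 = Z.
  H_1: rank ker ∂_1 − rank ∂_2 = (21 − 6) − 13 = 2, and the invariant factors of ∂_2 are all 1, so H_1 = Z^2.
  H_2: rank ker ∂_2 − rank ∂_3 = (14 − 13) − 0 = 1, and there is no ∂_3, so H_2 = Z.

As a check, the Euler characteristic is 7 − 21 + 14 = 0, which agrees with 1 − 2 + 1 = 0.
(K is a triangulation of the torus T^2.)

H_0 = Z,  H_1 = Z^2,  H_2 = Z.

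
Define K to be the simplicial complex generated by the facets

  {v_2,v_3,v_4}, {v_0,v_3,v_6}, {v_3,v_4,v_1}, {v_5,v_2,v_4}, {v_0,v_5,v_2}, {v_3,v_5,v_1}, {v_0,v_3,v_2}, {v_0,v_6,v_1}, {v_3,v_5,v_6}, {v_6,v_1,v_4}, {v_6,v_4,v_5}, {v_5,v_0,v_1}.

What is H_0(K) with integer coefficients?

Fix the vertex order v_0 < v_1 < v_2 < v_3 < v_4 < v_5 < v_6 and write every simplex with vertices in increasing order. Then dim K = 2 and the simplices of K are:

  0-simplices (7): [v_0], [v_1], [v_2], [v_3], [v_4], [v_5], [v_6]
  1-simplices (18): (18 of them)
  2-simplices (12): (12 of them)

Hence C_0 ≅ Z^7, C_1 ≅ Z^18, C_2 ≅ Z^12.

The boundary map ∂_1: C_1 → C_0 maps an edge to its endpoints' difference, ∂[p,q] = q − p. For instance
  ∂[v_4,v_6] = [v_6] − [v_4].
The 7×18 boundary matrix has rank 6 and Smith normal form diag(1,1,1,1,1,1).

Boundary ∂_2: C_2 → C_1 acts by ∂[p,q,r] = [q,r] − [p,r] + [p,q]. For instance
  ∂[v_4,v_5,v_6] = [v_5,v_6] − [v_4,v_6] + [v_4,v_5],
  ∂[v_0,v_2,v_3] = [v_2,v_3] − [v_0,v_3] + [v_0,v_2].
This gives a 18×12 integer matrix of rank 12; reducing to Smith normal form yields diagonal entries (1,1,1,1,1,1,1,1,1,1,1,2).

From H_k ≅ ker(∂_k) / im(∂_{k+1}) we obtain:

  H_0: rank C_0 − rank ∂_1 = 7 − 6 = 1, and the invariant factors of ∂_1 are all 1, so H_0 = Z.

(K is a triangulation of the real projective plane RP^2.)

H_0 ≅ Z.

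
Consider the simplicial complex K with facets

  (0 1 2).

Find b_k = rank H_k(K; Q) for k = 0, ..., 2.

b_0 = 1, b_1 = 0, b_2 = 0.

Fix the vertex order 0 < 1 < 2 and write every simplex with vertices in increasing order. Then dim K = 2 and the simplices of K are:

  0-simplices (3): [0], [1], [2]
  1-simplices (3): [0,1], [0,2], [1,2]
  2-simplices (1): [0,1,2]

Hence C_0 ≅ Z^3, C_1 ≅ Z^3, C_2 ≅ Z^1.

∂_1: C_1 → C_0 sends each edge [p,q] (with p < q) to q − p.
The 3×3 boundary matrix has rank 2 and Smith normal form diag(1,1).

The boundary map ∂_2: C_2 → C_1 sends each 2-simplex [p,q,r] to [q,r] − [p,r] + [p,q]. For instance
  ∂[0,1,2] = [1,2] − [0,2] + [0,1].
The resulting 3×1 matrix has rank 1, and its Smith normal form has invariant factors (1).

Reading off H_k = ker ∂_k / im ∂_{k+1}:

  H_0: rank C_0 − rank ∂_1 = 3 − 2 = 1, and the invariant factors of ∂_1 are all 1, so H_0 = Z.
  H_1: rank ker ∂_1 − rank ∂_2 = (3 − 2) − 1 = 0, and the invariant factors of ∂_2 are all 1, so H_1 = 0.
  H_2: rank ker ∂_2 − rank ∂_3 = (1 − 1) − 0 = 0, and there is no ∂_3, so H_2 = 0.

Hence the Betti numbers are b_0 = 1, b_1 = 0, b_2 = 0.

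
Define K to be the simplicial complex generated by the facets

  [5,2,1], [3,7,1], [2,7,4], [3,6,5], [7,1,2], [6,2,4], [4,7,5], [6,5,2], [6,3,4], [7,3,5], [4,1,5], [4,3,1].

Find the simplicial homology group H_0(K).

We work with the vertex ordering 1 < 2 < 3 < 4 < 5 < 6 < 7. The simplices of K, each written with vertices in increasing order, are:

  0-simplices (7): [1], [2], [3], [4], [5], [6], [7]
  1-simplices (18): [1,2], [1,3], [1,4], [1,5], [1,7], [2,4], [2,5], [2,6], [2,7], [3,4], [3,5], [3,6], [3,7], [4,5], [4,6], [4,7], [5,6], [5,7]
  2-simplices (12): [1,2,5], [1,2,7], [1,3,4], [1,3,7], [1,4,5], [2,4,6], [2,4,7], [2,5,6], [3,4,6], [3,5,6], [3,5,7], [4,5,7]

Hence C_0 ≅ Z^7, C_1 ≅ Z^18, C_2 ≅ Z^12.

The boundary map ∂_1: C_1 → C_0 sends each edge [p,q] (with p < q) to q − p.
The resulting 7×18 matrix has rank 6, and its Smith normal form has invariant factors (1,1,1,1,1,1).

∂_2: C_2 → C_1 sends each 2-simplex [p,q,r] to [q,r] − [p,r] + [p,q]. For instance
  ∂[2,5,6] = [5,6] − [2,6] + [2,5],
  ∂[1,4,5] = [4,5] − [1,5] + [1,4].
This gives a 18×12 integer matrix of rank 12; reducing to Smith normal form yields diagonal entries (1,1,1,1,1,1,1,1,1,1,1,2).

Now H_k = ker ∂_k / im ∂_{k+1}, so:

  H_0: rank C_0 − rank ∂_1 = 7 − 6 = 1, and the invariant factors of ∂_1 are all 1, so H_0 = Z.

H_0 ≅ Z.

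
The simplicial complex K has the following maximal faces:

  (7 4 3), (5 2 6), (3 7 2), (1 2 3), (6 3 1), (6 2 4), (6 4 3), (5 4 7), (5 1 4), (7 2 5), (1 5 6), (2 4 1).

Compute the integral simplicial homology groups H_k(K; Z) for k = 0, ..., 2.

Fix the vertex order 1 < 2 < 3 < 4 < 5 < 6 < 7 and write every simplex with vertices in increasing order. Then dim K = 2 and the simplices of K are:

  0-simplices (7): [1], [2], [3], [4], [5], [6], [7]
  1-simplices (18): [1,2], [1,3], [1,4], [1,5], [1,6], [2,3], [2,4], [2,5], [2,6], [2,7], [3,4], [3,6], [3,7], [4,5], [4,6], [4,7], [5,6], [5,7]
  2-simplices (12): [1,2,3], [1,2,4], [1,3,6], [1,4,5], [1,5,6], [2,3,7], [2,4,6], [2,5,6], [2,5,7], [3,4,6], [3,4,7], [4,5,7]

Hence C_0 ≅ Z^7, C_1 ≅ Z^18, C_2 ≅ Z^12.

Boundary ∂_1: C_1 → C_0 sends each edge [p,q] (with p < q) to q − p.
This gives a 7×18 integer matrix of rank 6; reducing to Smith normal form yields diagonal entries (1,1,1,1,1,1).

The boundary map ∂_2: C_2 → C_1 acts by ∂[p,q,r] = [q,r] − [p,r] + [p,q]. For instance
  ∂[1,2,4] = [2,4] − [1,4] + [1,2],
  ∂[2,3,7] = [3,7] − [2,7] + [2,3].
The resulting 18×12 matrix has rank 12, and its Smith normal form has invariant factors (1,1,1,1,1,1,1,1,1,1,1,2).

From H_k ≅ ker(∂_k) / im(∂_{k+1}) we obtain:

  H_0: rank C_0 − rank ∂_1 = 7 − 6 = 1, and the invariant factors of ∂_1 are all 1, so H_0 = Z.
  H_1: rank ker ∂_1 − rank ∂_2 = (18 − 6) − 12 = 0, and ∂_2 has invariant factor 2 > 1, so H_1 = Z/2Z.
  H_2: rank ker ∂_2 − rank ∂_3 = (12 − 12) − 0 = 0, and there is no ∂_3, so H_2 = 0.

H_0 = Z,  H_1 = Z/2Z,  H_2 = 0.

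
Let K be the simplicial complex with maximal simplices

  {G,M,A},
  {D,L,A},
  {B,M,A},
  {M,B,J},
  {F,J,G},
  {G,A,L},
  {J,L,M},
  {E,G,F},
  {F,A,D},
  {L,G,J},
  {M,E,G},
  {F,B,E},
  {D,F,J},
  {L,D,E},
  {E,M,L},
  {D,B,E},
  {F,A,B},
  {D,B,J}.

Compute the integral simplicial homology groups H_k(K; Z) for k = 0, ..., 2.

H_0 = Z,  H_1 = Z ⊕ Z_2,  H_2 = 0.

Order the vertices as A < B < D < E < F < G < J < L < M. Listing each simplex with vertices in this order, K has dimension 2 with simplices:

  0-simplices (9): A, B, D, E, F, G, J, L, M
  1-simplices (27): AB, AD, AF, AG, AL, AM, BD, BE, BF, BJ, BM, DE, DF, DJ, DL, EF, EG, EL, EM, FG, FJ, GJ, GL, GM, JL, JM, LM
  2-simplices (18): ABF, ABM, ADF, ADL, AGL, AGM, BDE, BDJ, BEF, BJM, DEL, DFJ, EFG, EGM, ELM, FGJ, GJL, JLM

giving chain groups C_0 ≅ Z^9, C_1 ≅ Z^27, C_2 ≅ Z^18.

Boundary ∂_1: C_1 → C_0 sends each edge [p,q] (with p < q) to q − p.
The 9×27 boundary matrix has rank 8 and Smith normal form diag(1,1,1,1,1,1,1,1).

Boundary ∂_2: C_2 → C_1 sends each 2-simplex [p,q,r] to [q,r] − [p,r] + [p,q]. For instance
  ∂BDE = DE − BE + BD,
  ∂JLM = LM − JM + JL.
As a 27×18 matrix over Z this has rank 18, with invariant factors (1,1,1,1,1,1,1,1,1,1,1,1,1,1,1,1,1,2).

From H_k ≅ ker(∂_k) / im(∂_{k+1}) we obtain:

  H_0: rank C_0 − rank ∂_1 = 9 − 8 = 1, and the invariant factors of ∂_1 are all 1, so H_0 ≅ Z.
  H_1: rank ker ∂_1 − rank ∂_2 = (27 − 8) − 18 = 1, and ∂_2 has invariant factor 2 > 1, so H_1 ≅ Z ⊕ Z_2.
  H_2: rank ker ∂_2 − rank ∂_3 = (18 − 18) − 0 = 0, and there is no ∂_3, so H_2 ≅ 0.

As a check, the Euler characteristic is 9 − 27 + 18 = 0, which agrees with 1 − 1 + 0 = 0.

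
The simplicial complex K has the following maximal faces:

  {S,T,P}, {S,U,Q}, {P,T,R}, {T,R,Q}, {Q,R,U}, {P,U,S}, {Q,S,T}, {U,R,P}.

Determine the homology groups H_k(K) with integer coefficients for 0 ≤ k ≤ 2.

K has 6 vertices, 12 edges, 8 triangles.
rank ∂_0 = 0, rank ∂_1 = 5 ⇒ b_0 = 6 − 0 − 5 = 1; all invariant factors of ∂_1 are 1 so no torsion. So H_0 = Z.
rank ∂_1 = 5, rank ∂_2 = 7 ⇒ b_1 = 12 − 5 − 7 = 0; all invariant factors of ∂_2 are 1 so no torsion. So H_1 = 0.
rank ∂_2 = 7, rank ∂_3 = 0 ⇒ b_2 = 8 − 7 − 0 = 1. So H_2 = Z.

H_0 = Z,  H_1 = 0,  H_2 = Z.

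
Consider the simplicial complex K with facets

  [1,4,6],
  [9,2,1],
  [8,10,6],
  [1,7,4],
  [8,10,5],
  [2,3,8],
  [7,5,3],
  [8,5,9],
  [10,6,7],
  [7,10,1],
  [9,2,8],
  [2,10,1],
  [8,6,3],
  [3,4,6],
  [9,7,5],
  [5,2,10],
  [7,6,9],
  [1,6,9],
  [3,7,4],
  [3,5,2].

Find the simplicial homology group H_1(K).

H_1 = Z ⊕ Z/2Z.

Take the total order 1 < 2 < 3 < 4 < 5 < 6 < 7 < 8 < 9 < 10 on the vertex set. Then K (dimension 2) consists of the simplices:

  0-simplices (10): [1], [2], [3], [4], [5], [6], [7], [8], [9], [10]
  1-simplices (30): (30 of them)
  2-simplices (20): (20 of them)

so the chain groups are C_0 ≅ Z^10, C_1 ≅ Z^30, C_2 ≅ Z^20.

∂_1: C_1 → C_0 sends each edge [p,q] (with p < q) to q − p. For instance
  ∂[4,6] = [6] − [4].
As a 10×30 matrix over Z this has rank 9, with invariant factors (1,1,1,1,1,1,1,1,1).

∂_2: C_2 → C_1 acts by ∂[p,q,r] = [q,r] − [p,r] + [p,q]. For instance
  ∂[1,4,6] = [4,6] − [1,6] + [1,4],
  ∂[6,8,10] = [8,10] − [6,10] + [6,8].
The resulting 30×20 matrix has rank 20, and its Smith normal form has invariant factors (1,1,1,1,1,1,1,1,1,1,1,1,1,1,1,1,1,1,1,2).

Reading off H_k = ker ∂_k / im ∂_{k+1}:

  H_1: rank ker ∂_1 − rank ∂_2 = (30 − 9) − 20 = 1, and ∂_2 has invariant factor 2 > 1, so H_1 ≅ Z ⊕ Z/2Z.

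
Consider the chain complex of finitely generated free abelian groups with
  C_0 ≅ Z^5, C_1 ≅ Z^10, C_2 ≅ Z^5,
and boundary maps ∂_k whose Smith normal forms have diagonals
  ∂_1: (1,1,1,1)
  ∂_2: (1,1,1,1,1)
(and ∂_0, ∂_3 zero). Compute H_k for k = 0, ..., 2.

H_0: b_0 = 5 − 0 − 4 = 1; torsion from ∂_1 factors > 1: none. So H_0 = Z.
H_1: b_1 = 10 − 4 − 5 = 1; torsion from ∂_2 factors > 1: none. So H_1 = Z.
H_2: b_2 = 5 − 5 − 0 = 0; torsion from ∂_3 factors > 1: none. So H_2 = 0.

H_0 = Z,  H_1 = Z,  H_2 = 0.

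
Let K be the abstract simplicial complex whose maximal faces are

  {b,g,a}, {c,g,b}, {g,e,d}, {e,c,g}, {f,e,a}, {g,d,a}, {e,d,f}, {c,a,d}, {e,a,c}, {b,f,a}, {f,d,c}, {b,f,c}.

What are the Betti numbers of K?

b_0 = 1, b_1 = 0, b_2 = 0.

We work with the vertex ordering a < b < c < d < e < f < g. The simplices of K, each written with vertices in increasing order, are:

  0-simplices (7): a, b, c, d, e, f, g
  1-simplices (18): ab, ac, ad, ae, af, ag, bc, bf, bg, cd, ce, cf, cg, de, df, dg, ef, eg
  2-simplices (12): abf, abg, acd, ace, adg, aef, bcf, bcg, cdf, ceg, def, deg

Hence C_0 ≅ Z^7, C_1 ≅ Z^18, C_2 ≅ Z^12.

∂_1: C_1 → C_0 maps an edge to its endpoints' difference, ∂[p,q] = q − p.
The resulting 7×18 matrix has rank 6, and its Smith normal form has invariant factors (1,1,1,1,1,1).

∂_2: C_2 → C_1 acts by ∂[p,q,r] = [q,r] − [p,r] + [p,q]. For instance
  ∂acd = cd − ad + ac,
  ∂ceg = eg − cg + ce.
This gives a 18×12 integer matrix of rank 12; reducing to Smith normal form yields diagonal entries (1,1,1,1,1,1,1,1,1,1,1,2).

From H_k ≅ ker(∂_k) / im(∂_{k+1}) we obtain:

  H_0: rank C_0 − rank ∂_1 = 7 − 6 = 1, and the invariant factors of ∂_1 are all 1, so H_0 ≅ Z.
  H_1: rank ker ∂_1 − rank ∂_2 = (18 − 6) − 12 = 0, and ∂_2 has invariant factor 2 > 1, so H_1 ≅ Z/2.
  H_2: rank ker ∂_2 − rank ∂_3 = (12 − 12) − 0 = 0, and there is no ∂_3, so H_2 ≅ 0.

As a check, the Euler characteristic is 7 − 18 + 12 = 1, which agrees with 1 − 0 + 0 = 1.

Hence the Betti numbers are b_0 = 1, b_1 = 0, b_2 = 0.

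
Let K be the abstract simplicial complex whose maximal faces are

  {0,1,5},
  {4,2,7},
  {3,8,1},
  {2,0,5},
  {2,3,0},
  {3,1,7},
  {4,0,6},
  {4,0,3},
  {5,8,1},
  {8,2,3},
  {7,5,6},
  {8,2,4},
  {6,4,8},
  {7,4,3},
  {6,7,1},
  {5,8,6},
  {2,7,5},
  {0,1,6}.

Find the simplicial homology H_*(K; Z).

H_0 = Z,  H_1 = Z ⊕ Z/2,  H_2 = 0.

Take the total order 0 < 1 < 2 < 3 < 4 < 5 < 6 < 7 < 8 on the vertex set. Then K (dimension 2) consists of the simplices:

  0-simplices (9): [0], [1], [2], [3], [4], [5], [6], [7], [8]
  1-simplices (27): (27 of them)
  2-simplices (18): [0,1,5], [0,1,6], [0,2,3], [0,2,5], [0,3,4], [0,4,6], [1,3,7], [1,3,8], [1,5,8], [1,6,7], [2,3,8], [2,4,7], [2,4,8], [2,5,7], [3,4,7], [4,6,8], [5,6,7], [5,6,8]

so the chain groups are C_0 ≅ Z^9, C_1 ≅ Z^27, C_2 ≅ Z^18.

∂_1: C_1 → C_0 sends each edge [p,q] (with p < q) to q − p. For instance
  ∂[2,5] = [5] − [2].
The 9×27 boundary matrix has rank 8 and Smith normal form diag(1,1,1,1,1,1,1,1).

The boundary map ∂_2: C_2 → C_1 maps a triangle to the signed sum of its edges. For instance
  ∂[1,3,7] = [3,7] − [1,7] + [1,3],
  ∂[4,6,8] = [6,8] − [4,8] + [4,6].
As a 27×18 matrix over Z this has rank 18, with invariant factors (1,1,1,1,1,1,1,1,1,1,1,1,1,1,1,1,1,2).

Reading off H_k = ker ∂_k / im ∂_{k+1}:

  H_0: rank C_0 − rank ∂_1 = 9 − 8 = 1, and the invariant factors of ∂_1 are all 1, so H_0 = Z.
  H_1: rank ker ∂_1 − rank ∂_2 = (27 − 8) − 18 = 1, and ∂_2 has invariant factor 2 > 1, so H_1 = Z ⊕ Z/2.
  H_2: rank ker ∂_2 − rank ∂_3 = (18 − 18) − 0 = 0, and there is no ∂_3, so H_2 = 0.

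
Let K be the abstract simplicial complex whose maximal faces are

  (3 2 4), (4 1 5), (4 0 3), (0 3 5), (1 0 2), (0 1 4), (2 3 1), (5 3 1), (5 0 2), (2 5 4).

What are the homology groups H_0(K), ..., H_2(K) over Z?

We work with the vertex ordering 0 < 1 < 2 < 3 < 4 < 5. The simplices of K, each written with vertices in increasing order, are:

  0-simplices (6): [0], [1], [2], [3], [4], [5]
  1-simplices (15): [0,1], [0,2], [0,3], [0,4], [0,5], [1,2], [1,3], [1,4], [1,5], [2,3], [2,4], [2,5], [3,4], [3,5], [4,5]
  2-simplices (10): [0,1,2], [0,1,4], [0,2,5], [0,3,4], [0,3,5], [1,2,3], [1,3,5], [1,4,5], [2,3,4], [2,4,5]

giving chain groups C_0 ≅ Z^6, C_1 ≅ Z^15, C_2 ≅ Z^10.

The boundary map ∂_1: C_1 → C_0 is given by ∂[p,q] = [q] − [p]. For instance
  ∂[0,4] = [4] − [0].
As a 6×15 matrix over Z this has rank 5, with invariant factors (1,1,1,1,1).

The boundary map ∂_2: C_2 → C_1 acts by ∂[p,q,r] = [q,r] − [p,r] + [p,q]. For instance
  ∂[0,2,5] = [2,5] − [0,5] + [0,2],
  ∂[0,1,2] = [1,2] − [0,2] + [0,1].
The 15×10 boundary matrix has rank 10 and Smith normal form diag(1,1,1,1,1,1,1,1,1,2).

Now H_k = ker ∂_k / im ∂_{k+1}, so:

  H_0: rank C_0 − rank ∂_1 = 6 − 5 = 1, and the invariant factors of ∂_1 are all 1, so H_0 = Z.
  H_1: rank ker ∂_1 − rank ∂_2 = (15 − 5) − 10 = 0, and ∂_2 has invariant factor 2 > 1, so H_1 = Z_2.
  H_2: rank ker ∂_2 − rank ∂_3 = (10 − 10) − 0 = 0, and there is no ∂_3, so H_2 = 0.

As a check, the Euler characteristic is 6 − 15 + 10 = 1, which agrees with 1 − 0 + 0 = 1.

H_0 ≅ Z,  H_1 ≅ Z_2,  H_2 = 0.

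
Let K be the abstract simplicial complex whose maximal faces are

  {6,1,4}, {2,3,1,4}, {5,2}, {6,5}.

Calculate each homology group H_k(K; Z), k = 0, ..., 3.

Order the vertices as 1 < 2 < 3 < 4 < 5 < 6. Listing each simplex with vertices in this order, K has dimension 3 with simplices:

  0-simplices (6): [1], [2], [3], [4], [5], [6]
  1-simplices (10): [1,2], [1,3], [1,4], [1,6], [2,3], [2,4], [2,5], [3,4], [4,6], [5,6]
  2-simplices (5): [1,2,3], [1,2,4], [1,3,4], [1,4,6], [2,3,4]
  3-simplices (1): [1,2,3,4]

giving chain groups C_0 ≅ Z^6, C_1 ≅ Z^10, C_2 ≅ Z^5, C_3 ≅ Z^1.

∂_1: C_1 → C_0 maps an edge to its endpoints' difference, ∂[p,q] = q − p. For instance
  ∂[5,6] = [6] − [5].
As a 6×10 matrix over Z this has rank 5, with invariant factors (1,1,1,1,1).

Boundary ∂_2: C_2 → C_1 maps a triangle to the signed sum of its edges. For instance
  ∂[1,2,3] = [2,3] − [1,3] + [1,2],
  ∂[1,4,6] = [4,6] − [1,6] + [1,4].
The 10×5 boundary matrix has rank 4 and Smith normal form diag(1,1,1,1).

The boundary map ∂_3: C_3 → C_2 sends each 3-simplex σ to the alternating sum Σ_i (−1)^i (σ with its i-th vertex removed). For instance
  ∂[1,2,3,4] = [2,3,4] − [1,3,4] + [1,2,4] − [1,2,3].
The resulting 5×1 matrix has rank 1, and its Smith normal form has invariant factors (1).

From H_k ≅ ker(∂_k) / im(∂_{k+1}) we obtain:

  H_0: rank C_0 − rank ∂_1 = 6 − 5 = 1, and the invariant factors of ∂_1 are all 1, so H_0 ≅ Z.
  H_1: rank ker ∂_1 − rank ∂_2 = (10 − 5) − 4 = 1, and the invariant factors of ∂_2 are all 1, so H_1 ≅ Z.
  H_2: rank ker ∂_2 − rank ∂_3 = (5 − 4) − 1 = 0, and the invariant factors of ∂_3 are all 1, so H_2 ≅ 0.
  H_3: rank ker ∂_3 − rank ∂_4 = (1 − 1) − 0 = 0, and there is no ∂_4, so H_3 ≅ 0.

H_0 ≅ Z,  H_1 ≅ Z,  H_2 = 0,  H_3 = 0.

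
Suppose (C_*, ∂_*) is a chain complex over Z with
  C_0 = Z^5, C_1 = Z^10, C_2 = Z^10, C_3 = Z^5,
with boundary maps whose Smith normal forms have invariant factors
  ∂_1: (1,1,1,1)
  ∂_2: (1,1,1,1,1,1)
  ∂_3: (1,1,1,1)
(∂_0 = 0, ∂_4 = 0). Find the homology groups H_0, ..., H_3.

H_0: b_0 = 5 − 0 − 4 = 1; torsion from ∂_1 factors > 1: none. So H_0 ≅ Z.
H_1: b_1 = 10 − 4 − 6 = 0; torsion from ∂_2 factors > 1: none. So H_1 ≅ 0.
H_2: b_2 = 10 − 6 − 4 = 0; torsion from ∂_3 factors > 1: none. So H_2 ≅ 0.
H_3: b_3 = 5 − 4 − 0 = 1; torsion from ∂_4 factors > 1: none. So H_3 ≅ Z.

H_0 ≅ Z,  H_1 = 0,  H_2 = 0,  H_3 ≅ Z.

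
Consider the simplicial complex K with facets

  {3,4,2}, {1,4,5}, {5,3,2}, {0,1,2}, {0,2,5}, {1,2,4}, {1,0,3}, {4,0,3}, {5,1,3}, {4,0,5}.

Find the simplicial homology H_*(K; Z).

K has 6 vertices, 15 edges, 10 triangles.
rank ∂_0 = 0, rank ∂_1 = 5 ⇒ b_0 = 6 − 0 − 5 = 1; all invariant factors of ∂_1 are 1 so no torsion. So H_0 ≅ Z.
rank ∂_1 = 5, rank ∂_2 = 10 ⇒ b_1 = 15 − 5 − 10 = 0; ∂_2 has invariant factor(s) [2] giving torsion. So H_1 ≅ Z/2.
rank ∂_2 = 10, rank ∂_3 = 0 ⇒ b_2 = 10 − 10 − 0 = 0. So H_2 ≅ 0.

H_0 ≅ Z,  H_1 ≅ Z/2,  H_2 = 0.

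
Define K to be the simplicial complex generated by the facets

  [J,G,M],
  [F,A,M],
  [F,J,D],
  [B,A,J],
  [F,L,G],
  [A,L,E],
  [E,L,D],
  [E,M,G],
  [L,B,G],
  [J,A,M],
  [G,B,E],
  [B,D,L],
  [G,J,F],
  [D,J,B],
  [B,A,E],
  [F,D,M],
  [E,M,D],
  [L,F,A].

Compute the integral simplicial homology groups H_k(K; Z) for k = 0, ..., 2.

H_0 ≅ Z,  H_1 ≅ Z ⊕ Z_2,  H_2 = 0.

Fix the vertex order A < B < D < E < F < G < J < L < M and write every simplex with vertices in increasing order. Then dim K = 2 and the simplices of K are:

  0-simplices (9): A, B, D, E, F, G, J, L, M
  1-simplices (27): AB, AE, AF, AJ, AL, AM, BD, BE, BG, BJ, BL, DE, DF, DJ, DL, DM, EG, EL, EM, FG, FJ, FL, FM, GJ, GL, GM, JM
  2-simplices (18): ABE, ABJ, AEL, AFL, AFM, AJM, BDJ, BDL, BEG, BGL, DEL, DEM, DFJ, DFM, EGM, FGJ, FGL, GJM

Hence C_0 ≅ Z^9, C_1 ≅ Z^27, C_2 ≅ Z^18.

The boundary map ∂_1: C_1 → C_0 maps an edge to its endpoints' difference, ∂[p,q] = q − p.
The 9×27 boundary matrix has rank 8 and Smith normal form diag(1,1,1,1,1,1,1,1).

The boundary map ∂_2: C_2 → C_1 maps a triangle to the signed sum of its edges. For instance
  ∂DEL = EL − DL + DE,
  ∂DFJ = FJ − DJ + DF.
As a 27×18 matrix over Z this has rank 18, with invariant factors (1,1,1,1,1,1,1,1,1,1,1,1,1,1,1,1,1,2).

Now H_k = ker ∂_k / im ∂_{k+1}, so:

  H_0: rank C_0 − rank ∂_1 = 9 − 8 = 1, and the invariant factors of ∂_1 are all 1, so H_0 = Z.
  H_1: rank ker ∂_1 − rank ∂_2 = (27 − 8) − 18 = 1, and ∂_2 has invariant factor 2 > 1, so H_1 = Z ⊕ Z_2.
  H_2: rank ker ∂_2 − rank ∂_3 = (18 − 18) − 0 = 0, and there is no ∂_3, so H_2 = 0.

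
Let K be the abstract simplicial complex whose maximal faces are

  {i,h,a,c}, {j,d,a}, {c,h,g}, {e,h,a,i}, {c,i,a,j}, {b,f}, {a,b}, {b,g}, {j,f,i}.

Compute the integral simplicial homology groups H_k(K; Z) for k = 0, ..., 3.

H_0 = Z,  H_1 = Z^2,  H_2 = 0,  H_3 = 0.

Fix the vertex order a < b < c < d < e < f < g < h < i < j and write every simplex with vertices in increasing order. Then dim K = 3 and the simplices of K are:

  0-simplices (10): a, b, c, d, e, f, g, h, i, j
  1-simplices (21): ab, ac, ad, ae, ah, ai, aj, bf, bg, cg, ch, ci, cj, dj, eh, ei, fi, fj, gh, hi, ij
  2-simplices (13): ach, aci, acj, adj, aeh, aei, ahi, aij, cgh, chi, cij, ehi, fij
  3-simplices (3): achi, acij, aehi

Hence C_0 ≅ Z^10, C_1 ≅ Z^21, C_2 ≅ Z^13, C_3 ≅ Z^3.

Boundary ∂_1: C_1 → C_0 sends each edge [p,q] (with p < q) to q − p. For instance
  ∂fj = j − f.
As a 10×21 matrix over Z this has rank 9, with invariant factors (1,1,1,1,1,1,1,1,1).

∂_2: C_2 → C_1 maps a triangle to the signed sum of its edges. For instance
  ∂fij = ij − fj + fi,
  ∂aei = ei − ai + ae.
The resulting 21×13 matrix has rank 10, and its Smith normal form has invariant factors (1,1,1,1,1,1,1,1,1,1).

The boundary map ∂_3: C_3 → C_2 sends each 3-simplex σ to the alternating sum Σ_i (−1)^i (σ with its i-th vertex removed). For instance
  ∂aehi = ehi − ahi + aei − aeh,
  ∂achi = chi − ahi + aci − ach.
The 13×3 boundary matrix has rank 3 and Smith normal form diag(1,1,1).

From H_k ≅ ker(∂_k) / im(∂_{k+1}) we obtain:

  H_0: rank C_0 − rank ∂_1 = 10 − 9 = 1, and the invariant factors of ∂_1 are all 1, so H_0 ≅ Z.
  H_1: rank ker ∂_1 − rank ∂_2 = (21 − 9) − 10 = 2, and the invariant factors of ∂_2 are all 1, so H_1 ≅ Z^2.
  H_2: rank ker ∂_2 − rank ∂_3 = (13 − 10) − 3 = 0, and the invariant factors of ∂_3 are all 1, so H_2 ≅ 0.
  H_3: rank ker ∂_3 − rank ∂_4 = (3 − 3) − 0 = 0, and there is no ∂_4, so H_3 ≅ 0.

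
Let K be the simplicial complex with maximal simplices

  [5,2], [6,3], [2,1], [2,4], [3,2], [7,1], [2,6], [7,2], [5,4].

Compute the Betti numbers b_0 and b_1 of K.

b_0 = 1, b_1 = 3.

Fix the vertex order 1 < 2 < 3 < 4 < 5 < 6 < 7 and write every simplex with vertices in increasing order. Then dim K = 1 and the simplices of K are:

  0-simplices (7): [1], [2], [3], [4], [5], [6], [7]
  1-simplices (9): [1,2], [1,7], [2,3], [2,4], [2,5], [2,6], [2,7], [3,6], [4,5]

Hence C_0 ≅ Z^7, C_1 ≅ Z^9.

∂_1: C_1 → C_0 maps an edge to its endpoints' difference, ∂[p,q] = q − p. For instance
  ∂[2,5] = [5] − [2].
This gives a 7×9 integer matrix of rank 6; reducing to Smith normal form yields diagonal entries (1,1,1,1,1,1).

Computing H_k = (kernel of ∂_k) / (image of ∂_{k+1}):

  H_0: rank C_0 − rank ∂_1 = 7 − 6 = 1, and the invariant factors of ∂_1 are all 1, so H_0 ≅ Z.
  H_1: rank ker ∂_1 − rank ∂_2 = (9 − 6) − 0 = 3, and there is no ∂_2, so H_1 ≅ Z^3.

As a check, the Euler characteristic is 7 − 9 = -2, which agrees with 1 − 3 = -2.
(K is a triangulation of a wedge of 3 circles.)

Hence the Betti numbers are b_0 = 1, b_1 = 3.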